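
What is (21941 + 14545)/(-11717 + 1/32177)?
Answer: -195668337/62836318 ≈ -3.1139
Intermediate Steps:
(21941 + 14545)/(-11717 + 1/32177) = 36486/(-11717 + 1/32177) = 36486/(-377017908/32177) = 36486*(-32177/377017908) = -195668337/62836318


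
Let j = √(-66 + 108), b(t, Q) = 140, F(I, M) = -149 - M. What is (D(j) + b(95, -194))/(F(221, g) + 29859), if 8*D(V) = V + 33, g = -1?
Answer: 1153/237688 + √42/237688 ≈ 0.0048782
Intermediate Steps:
j = √42 ≈ 6.4807
D(V) = 33/8 + V/8 (D(V) = (V + 33)/8 = (33 + V)/8 = 33/8 + V/8)
(D(j) + b(95, -194))/(F(221, g) + 29859) = ((33/8 + √42/8) + 140)/((-149 - 1*(-1)) + 29859) = (1153/8 + √42/8)/((-149 + 1) + 29859) = (1153/8 + √42/8)/(-148 + 29859) = (1153/8 + √42/8)/29711 = (1153/8 + √42/8)*(1/29711) = 1153/237688 + √42/237688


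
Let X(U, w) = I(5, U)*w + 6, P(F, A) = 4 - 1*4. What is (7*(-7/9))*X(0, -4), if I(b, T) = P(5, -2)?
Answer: -98/3 ≈ -32.667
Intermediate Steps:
P(F, A) = 0 (P(F, A) = 4 - 4 = 0)
I(b, T) = 0
X(U, w) = 6 (X(U, w) = 0*w + 6 = 0 + 6 = 6)
(7*(-7/9))*X(0, -4) = (7*(-7/9))*6 = -49/9*6 = -98/3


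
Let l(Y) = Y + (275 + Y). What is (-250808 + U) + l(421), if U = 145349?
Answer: -104342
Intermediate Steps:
l(Y) = 275 + 2*Y
(-250808 + U) + l(421) = (-250808 + 145349) + (275 + 2*421) = -105459 + (275 + 842) = -105459 + 1117 = -104342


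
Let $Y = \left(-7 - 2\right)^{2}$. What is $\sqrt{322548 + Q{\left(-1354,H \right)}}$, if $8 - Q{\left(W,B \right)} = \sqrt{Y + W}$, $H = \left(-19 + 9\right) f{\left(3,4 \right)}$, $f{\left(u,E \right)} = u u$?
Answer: $\sqrt{322556 - i \sqrt{1273}} \approx 567.94 - 0.031 i$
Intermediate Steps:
$f{\left(u,E \right)} = u^{2}$
$Y = 81$ ($Y = \left(-9\right)^{2} = 81$)
$H = -90$ ($H = \left(-19 + 9\right) 3^{2} = \left(-10\right) 9 = -90$)
$Q{\left(W,B \right)} = 8 - \sqrt{81 + W}$
$\sqrt{322548 + Q{\left(-1354,H \right)}} = \sqrt{322548 + \left(8 - \sqrt{81 - 1354}\right)} = \sqrt{322548 + \left(8 - \sqrt{-1273}\right)} = \sqrt{322548 + \left(8 - i \sqrt{1273}\right)} = \sqrt{322556 - i \sqrt{1273}}$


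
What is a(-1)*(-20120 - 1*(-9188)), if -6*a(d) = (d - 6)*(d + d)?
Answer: 25508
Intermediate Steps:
a(d) = -d*(-6 + d)/3 (a(d) = -(d - 6)*(d + d)/6 = -(-6 + d)*2*d/6 = -d*(-6 + d)/3)
a(-1)*(-20120 - 1*(-9188)) = ((⅓)*(-1)*(6 - 1*(-1)))*(-20120 - 1*(-9188)) = ((⅓)*(-1)*(6 + 1))*(-20120 + 9188) = ((⅓)*(-1)*7)*(-10932) = -7/3*(-10932) = 25508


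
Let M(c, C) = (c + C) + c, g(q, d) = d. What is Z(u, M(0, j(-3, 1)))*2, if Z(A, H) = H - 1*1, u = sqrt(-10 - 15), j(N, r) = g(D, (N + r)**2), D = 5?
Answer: 6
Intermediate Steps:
j(N, r) = (N + r)**2
M(c, C) = C + 2*c (M(c, C) = (C + c) + c = C + 2*c)
u = 5*I (u = sqrt(-25) = 5*I ≈ 5.0*I)
Z(A, H) = -1 + H (Z(A, H) = H - 1 = -1 + H)
Z(u, M(0, j(-3, 1)))*2 = (-1 + ((-3 + 1)**2 + 2*0))*2 = (-1 + ((-2)**2 + 0))*2 = (-1 + (4 + 0))*2 = (-1 + 4)*2 = 3*2 = 6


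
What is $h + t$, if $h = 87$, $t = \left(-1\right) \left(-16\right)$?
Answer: $103$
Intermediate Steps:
$t = 16$
$h + t = 87 + 16 = 103$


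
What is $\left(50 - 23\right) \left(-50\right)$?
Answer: $-1350$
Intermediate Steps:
$\left(50 - 23\right) \left(-50\right) = 27 \left(-50\right) = -1350$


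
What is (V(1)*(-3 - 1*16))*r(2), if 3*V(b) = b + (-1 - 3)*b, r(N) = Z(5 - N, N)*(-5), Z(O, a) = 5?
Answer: -475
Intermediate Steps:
r(N) = -25 (r(N) = 5*(-5) = -25)
V(b) = -b (V(b) = (b + (-1 - 3)*b)/3 = (b - 4*b)/3 = (-3*b)/3 = -b)
(V(1)*(-3 - 1*16))*r(2) = ((-1*1)*(-3 - 1*16))*(-25) = -(-3 - 16)*(-25) = -1*(-19)*(-25) = 19*(-25) = -475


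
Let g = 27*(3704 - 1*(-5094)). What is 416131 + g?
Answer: 653677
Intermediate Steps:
g = 237546 (g = 27*(3704 + 5094) = 27*8798 = 237546)
416131 + g = 416131 + 237546 = 653677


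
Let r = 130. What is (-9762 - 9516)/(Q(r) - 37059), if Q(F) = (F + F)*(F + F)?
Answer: -2754/4363 ≈ -0.63122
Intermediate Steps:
Q(F) = 4*F**2 (Q(F) = (2*F)*(2*F) = 4*F**2)
(-9762 - 9516)/(Q(r) - 37059) = (-9762 - 9516)/(4*130**2 - 37059) = -19278/(4*16900 - 37059) = -19278/(67600 - 37059) = -19278/30541 = -19278*1/30541 = -2754/4363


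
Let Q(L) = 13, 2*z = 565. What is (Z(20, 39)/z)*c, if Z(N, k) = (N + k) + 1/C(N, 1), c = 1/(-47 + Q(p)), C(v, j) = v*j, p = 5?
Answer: -1181/192100 ≈ -0.0061478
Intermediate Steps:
C(v, j) = j*v
z = 565/2 (z = (½)*565 = 565/2 ≈ 282.50)
c = -1/34 (c = 1/(-47 + 13) = 1/(-34) = -1/34 ≈ -0.029412)
Z(N, k) = N + k + 1/N (Z(N, k) = (N + k) + 1/(1*N) = (N + k) + 1/N = N + k + 1/N)
(Z(20, 39)/z)*c = ((20 + 39 + 1/20)/(565/2))*(-1/34) = ((20 + 39 + 1/20)*(2/565))*(-1/34) = ((1181/20)*(2/565))*(-1/34) = (1181/5650)*(-1/34) = -1181/192100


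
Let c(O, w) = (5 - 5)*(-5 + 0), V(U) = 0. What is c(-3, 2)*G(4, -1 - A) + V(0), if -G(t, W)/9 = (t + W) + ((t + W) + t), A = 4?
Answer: 0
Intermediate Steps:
c(O, w) = 0 (c(O, w) = 0*(-5) = 0)
G(t, W) = -27*t - 18*W (G(t, W) = -9*((t + W) + ((t + W) + t)) = -9*((W + t) + ((W + t) + t)) = -9*((W + t) + (W + 2*t)) = -9*(2*W + 3*t) = -27*t - 18*W)
c(-3, 2)*G(4, -1 - A) + V(0) = 0*(-27*4 - 18*(-1 - 1*4)) + 0 = 0*(-108 - 18*(-1 - 4)) + 0 = 0*(-108 - 18*(-5)) + 0 = 0*(-108 + 90) + 0 = 0*(-18) + 0 = 0 + 0 = 0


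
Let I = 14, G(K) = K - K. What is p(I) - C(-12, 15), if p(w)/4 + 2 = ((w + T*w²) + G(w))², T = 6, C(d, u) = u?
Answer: 5664377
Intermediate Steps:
G(K) = 0 (G(K) = K - K = 0)
p(w) = -8 + 4*(w + 6*w²)² (p(w) = -8 + 4*((w + 6*w²) + 0)² = -8 + 4*(w + 6*w²)²)
p(I) - C(-12, 15) = (-8 + 4*14²*(1 + 6*14)²) - 1*15 = (-8 + 4*196*(1 + 84)²) - 15 = (-8 + 4*196*85²) - 15 = (-8 + 4*196*7225) - 15 = (-8 + 5664400) - 15 = 5664392 - 15 = 5664377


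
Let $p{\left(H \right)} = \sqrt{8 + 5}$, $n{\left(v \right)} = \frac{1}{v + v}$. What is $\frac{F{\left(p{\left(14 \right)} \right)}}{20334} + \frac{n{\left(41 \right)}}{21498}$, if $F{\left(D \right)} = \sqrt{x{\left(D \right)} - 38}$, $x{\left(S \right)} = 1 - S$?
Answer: $\frac{1}{1762836} + \frac{\sqrt{-37 - \sqrt{13}}}{20334} \approx 5.6727 \cdot 10^{-7} + 0.00031338 i$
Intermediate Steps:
$n{\left(v \right)} = \frac{1}{2 v}$
$p{\left(H \right)} = \sqrt{13}$
$F{\left(D \right)} = \sqrt{-37 - D}$ ($F{\left(D \right)} = \sqrt{\left(1 - D\right) - 38} = \sqrt{-37 - D}$)
$\frac{F{\left(p{\left(14 \right)} \right)}}{20334} + \frac{n{\left(41 \right)}}{21498} = \frac{\sqrt{-37 - \sqrt{13}}}{20334} + \frac{\frac{1}{2} \cdot \frac{1}{41}}{21498} = \sqrt{-37 - \sqrt{13}} \cdot \frac{1}{20334} + \frac{1}{2} \cdot \frac{1}{41} \cdot \frac{1}{21498} = \frac{\sqrt{-37 - \sqrt{13}}}{20334} + \frac{1}{82} \cdot \frac{1}{21498} = \frac{\sqrt{-37 - \sqrt{13}}}{20334} + \frac{1}{1762836} = \frac{1}{1762836} + \frac{\sqrt{-37 - \sqrt{13}}}{20334}$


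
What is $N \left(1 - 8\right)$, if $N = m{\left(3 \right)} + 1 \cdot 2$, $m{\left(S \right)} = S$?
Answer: $-35$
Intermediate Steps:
$N = 5$ ($N = 3 + 1 \cdot 2 = 3 + 2 = 5$)
$N \left(1 - 8\right) = 5 \left(1 - 8\right) = 5 \left(-7\right) = -35$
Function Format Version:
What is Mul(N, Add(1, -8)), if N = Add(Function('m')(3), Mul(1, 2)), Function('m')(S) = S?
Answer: -35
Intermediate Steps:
N = 5 (N = Add(3, Mul(1, 2)) = Add(3, 2) = 5)
Mul(N, Add(1, -8)) = Mul(5, Add(1, -8)) = Mul(5, -7) = -35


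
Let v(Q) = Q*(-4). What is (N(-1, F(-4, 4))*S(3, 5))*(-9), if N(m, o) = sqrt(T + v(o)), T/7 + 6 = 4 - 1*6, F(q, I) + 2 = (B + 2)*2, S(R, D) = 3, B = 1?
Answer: -162*I*sqrt(2) ≈ -229.1*I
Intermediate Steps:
F(q, I) = 4 (F(q, I) = -2 + (1 + 2)*2 = -2 + 3*2 = -2 + 6 = 4)
T = -56 (T = -42 + 7*(4 - 1*6) = -42 + 7*(4 - 6) = -42 + 7*(-2) = -42 - 14 = -56)
v(Q) = -4*Q
N(m, o) = sqrt(-56 - 4*o)
(N(-1, F(-4, 4))*S(3, 5))*(-9) = ((2*sqrt(-14 - 1*4))*3)*(-9) = ((2*sqrt(-14 - 4))*3)*(-9) = ((2*sqrt(-18))*3)*(-9) = ((2*(3*I*sqrt(2)))*3)*(-9) = ((6*I*sqrt(2))*3)*(-9) = (18*I*sqrt(2))*(-9) = -162*I*sqrt(2)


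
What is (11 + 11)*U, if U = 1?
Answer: 22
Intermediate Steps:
(11 + 11)*U = (11 + 11)*1 = 22*1 = 22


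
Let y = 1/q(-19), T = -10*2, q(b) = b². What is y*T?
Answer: -20/361 ≈ -0.055402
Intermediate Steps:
T = -20
y = 1/361 (y = 1/((-19)²) = 1/361 ≈ 0.0027701)
y*T = (1/361)*(-20) = -20/361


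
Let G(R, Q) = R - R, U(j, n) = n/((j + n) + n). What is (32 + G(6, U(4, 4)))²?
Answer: 1024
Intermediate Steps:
U(j, n) = n/(j + 2*n)
G(R, Q) = 0
(32 + G(6, U(4, 4)))² = (32 + 0)² = 32² = 1024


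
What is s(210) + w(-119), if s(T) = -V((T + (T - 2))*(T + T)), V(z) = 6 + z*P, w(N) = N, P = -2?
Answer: 350995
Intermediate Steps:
V(z) = 6 - 2*z (V(z) = 6 + z*(-2) = 6 - 2*z)
s(T) = -6 + 4*T*(-2 + 2*T) (s(T) = -(6 - 2*(T + (T - 2))*(T + T)) = -(6 - 2*(T + (-2 + T))*2*T) = -(6 - 2*(-2 + 2*T)*2*T) = -(6 - 4*T*(-2 + 2*T)) = -6 + 4*T*(-2 + 2*T))
s(210) + w(-119) = (-6 + 8*210*(-1 + 210)) - 119 = (-6 + 8*210*209) - 119 = (-6 + 351120) - 119 = 351114 - 119 = 350995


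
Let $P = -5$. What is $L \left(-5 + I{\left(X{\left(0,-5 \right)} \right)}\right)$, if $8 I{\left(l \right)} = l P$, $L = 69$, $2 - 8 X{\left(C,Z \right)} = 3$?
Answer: $- \frac{21735}{64} \approx -339.61$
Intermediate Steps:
$X{\left(C,Z \right)} = - \frac{1}{8}$ ($X{\left(C,Z \right)} = \frac{1}{4} - \frac{3}{8} = - \frac{1}{8}$)
$I{\left(l \right)} = - \frac{5 l}{8}$ ($I{\left(l \right)} = \frac{l \left(-5\right)}{8} = \frac{\left(-5\right) l}{8} = - \frac{5 l}{8}$)
$L \left(-5 + I{\left(X{\left(0,-5 \right)} \right)}\right) = 69 \left(-5 - - \frac{5}{64}\right) = 69 \left(-5 + \frac{5}{64}\right) = 69 \left(- \frac{315}{64}\right) = - \frac{21735}{64}$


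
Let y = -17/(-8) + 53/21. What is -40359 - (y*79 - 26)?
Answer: -6837643/168 ≈ -40700.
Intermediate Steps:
y = 781/168 (y = -17*(-⅛) + 53*(1/21) = 17/8 + 53/21 = 781/168 ≈ 4.6488)
-40359 - (y*79 - 26) = -40359 - ((781/168)*79 - 26) = -40359 - (61699/168 - 26) = -40359 - 1*57331/168 = -40359 - 57331/168 = -6837643/168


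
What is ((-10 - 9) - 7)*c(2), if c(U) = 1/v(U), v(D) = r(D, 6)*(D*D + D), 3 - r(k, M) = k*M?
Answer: 13/27 ≈ 0.48148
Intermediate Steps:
r(k, M) = 3 - M*k (r(k, M) = 3 - k*M = 3 - M*k)
v(D) = (3 - 6*D)*(D + D²) (v(D) = (3 - 1*6*D)*(D*D + D) = (3 - 6*D)*(D² + D) = (3 - 6*D)*(D + D²))
c(U) = 1/(3*U*(1 - U - 2*U²))
((-10 - 9) - 7)*c(2) = ((-10 - 9) - 7)*(-⅓/(2*(1 + 2)*(-1 + 2*2))) = (-19 - 7)*(-⅓*½/(3*(-1 + 4))) = -(-26)/(3*2*3*3) = -26*(-1/54) = 13/27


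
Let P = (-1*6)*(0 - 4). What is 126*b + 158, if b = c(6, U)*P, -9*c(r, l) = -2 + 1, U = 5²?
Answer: 494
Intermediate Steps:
U = 25
c(r, l) = ⅑ (c(r, l) = -(-2 + 1)/9 = -⅑*(-1) = ⅑)
P = 24 (P = -6*(-4) = 24)
b = 8/3 (b = (⅑)*24 = 8/3 ≈ 2.6667)
126*b + 158 = 126*(8/3) + 158 = 336 + 158 = 494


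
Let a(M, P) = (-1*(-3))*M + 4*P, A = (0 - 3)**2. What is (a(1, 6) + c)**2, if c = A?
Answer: 1296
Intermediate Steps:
A = 9 (A = (-3)**2 = 9)
a(M, P) = 3*M + 4*P
c = 9
(a(1, 6) + c)**2 = ((3*1 + 4*6) + 9)**2 = ((3 + 24) + 9)**2 = (27 + 9)**2 = 36**2 = 1296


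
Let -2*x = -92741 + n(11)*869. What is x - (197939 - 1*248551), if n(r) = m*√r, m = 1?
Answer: 193965/2 - 869*√11/2 ≈ 95541.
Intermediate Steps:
n(r) = √r (n(r) = 1*√r = √r)
x = 92741/2 - 869*√11/2 (x = -(-92741 + √11*869)/2 = -(-92741 + 869*√11)/2 = 92741/2 - 869*√11/2 ≈ 44929.)
x - (197939 - 1*248551) = (92741/2 - 869*√11/2) - (197939 - 1*248551) = (92741/2 - 869*√11/2) - (197939 - 248551) = (92741/2 - 869*√11/2) - 1*(-50612) = (92741/2 - 869*√11/2) + 50612 = 193965/2 - 869*√11/2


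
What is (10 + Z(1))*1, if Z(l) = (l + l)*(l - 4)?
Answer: 4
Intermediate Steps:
Z(l) = 2*l*(-4 + l) (Z(l) = (2*l)*(-4 + l) = 2*l*(-4 + l))
(10 + Z(1))*1 = (10 + 2*1*(-4 + 1))*1 = (10 + 2*1*(-3))*1 = (10 - 6)*1 = 4*1 = 4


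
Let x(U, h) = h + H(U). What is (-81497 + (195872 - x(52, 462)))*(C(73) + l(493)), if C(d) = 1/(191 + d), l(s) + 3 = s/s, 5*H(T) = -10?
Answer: -60033205/264 ≈ -2.2740e+5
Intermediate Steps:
H(T) = -2 (H(T) = (1/5)*(-10) = -2)
l(s) = -2 (l(s) = -3 + s/s = -3 + 1 = -2)
x(U, h) = -2 + h (x(U, h) = h - 2 = -2 + h)
(-81497 + (195872 - x(52, 462)))*(C(73) + l(493)) = (-81497 + (195872 - (-2 + 462)))*(1/(191 + 73) - 2) = (-81497 + (195872 - 1*460))*(1/264 - 2) = (-81497 + (195872 - 460))*(1/264 - 2) = (-81497 + 195412)*(-527/264) = 113915*(-527/264) = -60033205/264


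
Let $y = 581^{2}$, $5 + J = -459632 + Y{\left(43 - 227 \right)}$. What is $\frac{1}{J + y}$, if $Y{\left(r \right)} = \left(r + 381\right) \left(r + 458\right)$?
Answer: $- \frac{1}{68098} \approx -1.4685 \cdot 10^{-5}$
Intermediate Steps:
$Y{\left(r \right)} = \left(381 + r\right) \left(458 + r\right)$
$J = -405659$ ($J = -5 - \left(285134 - \left(43 - 227\right)^{2} - 839 \left(43 - 227\right)\right) = -5 + \left(-459632 + \left(174498 + \left(-184\right)^{2} + 839 \left(-184\right)\right)\right) = -5 + \left(-459632 + \left(174498 + 33856 - 154376\right)\right) = -5 + \left(-459632 + 53978\right) = -5 - 405654 = -405659$)
$y = 337561$
$\frac{1}{J + y} = \frac{1}{-405659 + 337561} = \frac{1}{-68098} = - \frac{1}{68098}$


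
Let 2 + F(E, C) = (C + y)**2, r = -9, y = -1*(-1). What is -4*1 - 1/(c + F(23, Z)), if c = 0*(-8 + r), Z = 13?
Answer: -777/194 ≈ -4.0052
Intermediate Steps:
y = 1
F(E, C) = -2 + (1 + C)**2 (F(E, C) = -2 + (C + 1)**2 = -2 + (1 + C)**2)
c = 0 (c = 0*(-8 - 9) = 0*(-17) = 0)
-4*1 - 1/(c + F(23, Z)) = -4*1 - 1/(0 + (-2 + (1 + 13)**2)) = -4 - 1/(0 + (-2 + 14**2)) = -4 - 1/(0 + (-2 + 196)) = -4 - 1/(0 + 194) = -4 - 1/194 = -777/194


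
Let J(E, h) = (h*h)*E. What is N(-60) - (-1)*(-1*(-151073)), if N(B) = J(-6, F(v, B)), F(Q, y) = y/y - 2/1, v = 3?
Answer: 151067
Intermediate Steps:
F(Q, y) = -1 (F(Q, y) = 1 - 2*1 = 1 - 2 = -1)
J(E, h) = E*h**2 (J(E, h) = h**2*E = E*h**2)
N(B) = -6 (N(B) = -6*(-1)**2 = -6*1 = -6)
N(-60) - (-1)*(-1*(-151073)) = -6 - (-1)*(-1*(-151073)) = -6 - (-1)*151073 = -6 - 1*(-151073) = -6 + 151073 = 151067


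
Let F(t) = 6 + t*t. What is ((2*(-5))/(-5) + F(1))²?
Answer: 81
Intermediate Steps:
F(t) = 6 + t²
((2*(-5))/(-5) + F(1))² = ((2*(-5))/(-5) + (6 + 1²))² = (-10*(-⅕) + (6 + 1))² = (2 + 7)² = 9² = 81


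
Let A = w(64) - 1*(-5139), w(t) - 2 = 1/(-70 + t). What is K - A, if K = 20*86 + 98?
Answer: -19937/6 ≈ -3322.8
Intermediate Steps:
w(t) = 2 + 1/(-70 + t)
A = 30845/6 (A = (-139 + 2*64)/(-70 + 64) - 1*(-5139) = (-139 + 128)/(-6) + 5139 = -1/6*(-11) + 5139 = 11/6 + 5139 = 30845/6 ≈ 5140.8)
K = 1818 (K = 1720 + 98 = 1818)
K - A = 1818 - 1*30845/6 = 1818 - 30845/6 = -19937/6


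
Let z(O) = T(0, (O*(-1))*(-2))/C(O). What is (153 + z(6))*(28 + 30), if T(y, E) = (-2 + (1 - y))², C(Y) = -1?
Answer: 8816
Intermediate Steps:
T(y, E) = (-1 - y)²
z(O) = -1 (z(O) = (1 + 0)²/(-1) = 1²*(-1) = 1*(-1) = -1)
(153 + z(6))*(28 + 30) = (153 - 1)*(28 + 30) = 152*58 = 8816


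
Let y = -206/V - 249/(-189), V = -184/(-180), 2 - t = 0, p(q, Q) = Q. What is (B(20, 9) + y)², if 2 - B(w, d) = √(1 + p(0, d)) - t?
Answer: 80847486010/2099601 + 568600*√10/1449 ≈ 39747.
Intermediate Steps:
t = 2 (t = 2 - 1*0 = 2 + 0 = 2)
V = 46/45 (V = -184*(-1/180) = 46/45 ≈ 1.0222)
B(w, d) = 4 - √(1 + d) (B(w, d) = 2 - (√(1 + d) - 1*2) = 2 - (√(1 + d) - 2) = 2 - (-2 + √(1 + d)) = 2 + (2 - √(1 + d)) = 4 - √(1 + d))
y = -290096/1449 (y = -206/46/45 - 249/(-189) = -206*45/46 - 249*(-1/189) = -4635/23 + 83/63 = -290096/1449 ≈ -200.20)
(B(20, 9) + y)² = ((4 - √(1 + 9)) - 290096/1449)² = ((4 - √10) - 290096/1449)² = (-284300/1449 - √10)²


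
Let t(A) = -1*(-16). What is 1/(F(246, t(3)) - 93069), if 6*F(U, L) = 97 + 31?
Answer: -3/279143 ≈ -1.0747e-5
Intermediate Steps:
t(A) = 16
F(U, L) = 64/3 (F(U, L) = (97 + 31)/6 = (⅙)*128 = 64/3)
1/(F(246, t(3)) - 93069) = 1/(64/3 - 93069) = 1/(-279143/3) = -3/279143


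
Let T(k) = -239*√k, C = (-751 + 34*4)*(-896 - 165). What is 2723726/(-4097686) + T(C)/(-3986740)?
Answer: -1361863/2048843 + 239*√652515/3986740 ≈ -0.61627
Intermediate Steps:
C = 652515 (C = (-751 + 136)*(-1061) = -615*(-1061) = 652515)
2723726/(-4097686) + T(C)/(-3986740) = 2723726/(-4097686) - 239*√652515/(-3986740) = 2723726*(-1/4097686) - 239*√652515*(-1/3986740) = -1361863/2048843 + 239*√652515/3986740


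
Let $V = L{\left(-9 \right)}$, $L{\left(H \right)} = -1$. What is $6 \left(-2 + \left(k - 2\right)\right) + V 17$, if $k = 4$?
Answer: $-17$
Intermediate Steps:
$V = -1$
$6 \left(-2 + \left(k - 2\right)\right) + V 17 = 6 \left(-2 + \left(4 - 2\right)\right) - 17 = 6 \left(-2 + 2\right) - 17 = 6 \cdot 0 - 17 = 0 - 17 = -17$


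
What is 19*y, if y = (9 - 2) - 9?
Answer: -38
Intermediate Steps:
y = -2 (y = 7 - 9 = -2)
19*y = 19*(-2) = -38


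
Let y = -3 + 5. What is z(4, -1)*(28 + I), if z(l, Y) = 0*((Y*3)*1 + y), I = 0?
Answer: 0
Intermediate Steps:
y = 2
z(l, Y) = 0 (z(l, Y) = 0*((Y*3)*1 + 2) = 0*((3*Y)*1 + 2) = 0*(3*Y + 2) = 0*(2 + 3*Y) = 0)
z(4, -1)*(28 + I) = 0*(28 + 0) = 0*28 = 0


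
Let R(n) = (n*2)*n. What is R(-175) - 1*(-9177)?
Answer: 70427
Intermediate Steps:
R(n) = 2*n² (R(n) = (2*n)*n = 2*n²)
R(-175) - 1*(-9177) = 2*(-175)² - 1*(-9177) = 2*30625 + 9177 = 61250 + 9177 = 70427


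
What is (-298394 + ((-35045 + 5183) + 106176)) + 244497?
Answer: 22417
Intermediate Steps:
(-298394 + ((-35045 + 5183) + 106176)) + 244497 = (-298394 + (-29862 + 106176)) + 244497 = (-298394 + 76314) + 244497 = -222080 + 244497 = 22417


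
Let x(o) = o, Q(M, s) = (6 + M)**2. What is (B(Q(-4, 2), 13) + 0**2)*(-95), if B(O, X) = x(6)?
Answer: -570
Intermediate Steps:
B(O, X) = 6
(B(Q(-4, 2), 13) + 0**2)*(-95) = (6 + 0**2)*(-95) = (6 + 0)*(-95) = 6*(-95) = -570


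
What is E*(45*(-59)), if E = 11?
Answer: -29205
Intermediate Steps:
E*(45*(-59)) = 11*(45*(-59)) = 11*(-2655) = -29205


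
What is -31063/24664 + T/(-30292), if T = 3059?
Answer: -254101893/186780472 ≈ -1.3604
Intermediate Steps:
-31063/24664 + T/(-30292) = -31063/24664 + 3059/(-30292) = -31063*1/24664 + 3059*(-1/30292) = -31063/24664 - 3059/30292 = -254101893/186780472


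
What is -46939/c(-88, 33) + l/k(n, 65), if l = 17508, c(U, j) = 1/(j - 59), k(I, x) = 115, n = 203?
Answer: 140365118/115 ≈ 1.2206e+6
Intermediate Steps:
c(U, j) = 1/(-59 + j)
-46939/c(-88, 33) + l/k(n, 65) = -46939/(1/(-59 + 33)) + 17508/115 = -46939/(1/(-26)) + 17508*(1/115) = -46939/(-1/26) + 17508/115 = -46939*(-26) + 17508/115 = 1220414 + 17508/115 = 140365118/115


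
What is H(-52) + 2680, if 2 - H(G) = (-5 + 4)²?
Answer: 2681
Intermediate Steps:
H(G) = 1 (H(G) = 2 - (-5 + 4)² = 2 - 1*(-1)² = 2 - 1*1 = 2 - 1 = 1)
H(-52) + 2680 = 1 + 2680 = 2681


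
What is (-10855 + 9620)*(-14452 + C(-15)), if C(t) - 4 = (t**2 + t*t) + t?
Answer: 17306055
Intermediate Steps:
C(t) = 4 + t + 2*t**2 (C(t) = 4 + ((t**2 + t*t) + t) = 4 + ((t**2 + t**2) + t) = 4 + (2*t**2 + t) = 4 + (t + 2*t**2) = 4 + t + 2*t**2)
(-10855 + 9620)*(-14452 + C(-15)) = (-10855 + 9620)*(-14452 + (4 - 15 + 2*(-15)**2)) = -1235*(-14452 + (4 - 15 + 2*225)) = -1235*(-14452 + (4 - 15 + 450)) = -1235*(-14452 + 439) = -1235*(-14013) = 17306055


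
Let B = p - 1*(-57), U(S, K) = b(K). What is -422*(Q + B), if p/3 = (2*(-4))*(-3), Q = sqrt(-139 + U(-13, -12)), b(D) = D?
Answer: -54438 - 422*I*sqrt(151) ≈ -54438.0 - 5185.6*I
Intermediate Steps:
U(S, K) = K
Q = I*sqrt(151) (Q = sqrt(-139 - 12) = sqrt(-151) = I*sqrt(151) ≈ 12.288*I)
p = 72 (p = 3*((2*(-4))*(-3)) = 3*(-8*(-3)) = 3*24 = 72)
B = 129 (B = 72 - 1*(-57) = 72 + 57 = 129)
-422*(Q + B) = -422*(I*sqrt(151) + 129) = -422*(129 + I*sqrt(151)) = -54438 - 422*I*sqrt(151)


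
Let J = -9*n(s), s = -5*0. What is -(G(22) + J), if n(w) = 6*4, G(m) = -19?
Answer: 235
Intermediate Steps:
s = 0
n(w) = 24
J = -216 (J = -9*24 = -216)
-(G(22) + J) = -(-19 - 216) = -1*(-235) = 235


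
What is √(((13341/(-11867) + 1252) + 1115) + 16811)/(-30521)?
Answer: -√2700596745995/362192707 ≈ -0.0045372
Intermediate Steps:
√(((13341/(-11867) + 1252) + 1115) + 16811)/(-30521) = √(((13341*(-1/11867) + 1252) + 1115) + 16811)*(-1/30521) = √(((-13341/11867 + 1252) + 1115) + 16811)*(-1/30521) = √((14844143/11867 + 1115) + 16811)*(-1/30521) = √(28075848/11867 + 16811)*(-1/30521) = √(227571985/11867)*(-1/30521) = (√2700596745995/11867)*(-1/30521) = -√2700596745995/362192707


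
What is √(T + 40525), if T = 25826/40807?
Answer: √67483739747307/40807 ≈ 201.31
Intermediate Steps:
T = 25826/40807 (T = 25826*(1/40807) = 25826/40807 ≈ 0.63288)
√(T + 40525) = √(25826/40807 + 40525) = √(1653729501/40807) = √67483739747307/40807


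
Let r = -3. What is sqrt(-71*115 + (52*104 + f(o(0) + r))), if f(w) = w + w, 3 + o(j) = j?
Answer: I*sqrt(2769) ≈ 52.621*I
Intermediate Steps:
o(j) = -3 + j
f(w) = 2*w
sqrt(-71*115 + (52*104 + f(o(0) + r))) = sqrt(-71*115 + (52*104 + 2*((-3 + 0) - 3))) = sqrt(-8165 + (5408 + 2*(-3 - 3))) = sqrt(-8165 + (5408 + 2*(-6))) = sqrt(-8165 + (5408 - 12)) = sqrt(-8165 + 5396) = sqrt(-2769) = I*sqrt(2769)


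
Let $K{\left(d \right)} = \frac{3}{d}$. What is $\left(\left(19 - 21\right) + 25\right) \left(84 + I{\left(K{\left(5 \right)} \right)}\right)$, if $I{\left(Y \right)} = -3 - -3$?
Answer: $1932$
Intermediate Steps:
$I{\left(Y \right)} = 0$ ($I{\left(Y \right)} = -3 + 3 = 0$)
$\left(\left(19 - 21\right) + 25\right) \left(84 + I{\left(K{\left(5 \right)} \right)}\right) = \left(\left(19 - 21\right) + 25\right) \left(84 + 0\right) = \left(-2 + 25\right) 84 = 23 \cdot 84 = 1932$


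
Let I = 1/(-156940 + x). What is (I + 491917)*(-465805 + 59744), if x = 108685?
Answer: -9638854647348874/48255 ≈ -1.9975e+11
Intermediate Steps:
I = -1/48255 (I = 1/(-156940 + 108685) = 1/(-48255) = -1/48255 ≈ -2.0723e-5)
(I + 491917)*(-465805 + 59744) = (-1/48255 + 491917)*(-465805 + 59744) = (23737454834/48255)*(-406061) = -9638854647348874/48255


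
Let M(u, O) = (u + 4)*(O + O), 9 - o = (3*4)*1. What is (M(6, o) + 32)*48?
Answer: -1344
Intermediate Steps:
o = -3 (o = 9 - 3*4 = 9 - 12 = -3)
M(u, O) = 2*O*(4 + u) (M(u, O) = (4 + u)*(2*O) = 2*O*(4 + u))
(M(6, o) + 32)*48 = (2*(-3)*(4 + 6) + 32)*48 = (2*(-3)*10 + 32)*48 = (-60 + 32)*48 = -28*48 = -1344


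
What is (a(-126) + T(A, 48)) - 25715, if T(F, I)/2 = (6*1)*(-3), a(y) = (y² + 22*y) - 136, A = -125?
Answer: -12783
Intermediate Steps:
a(y) = -136 + y² + 22*y
T(F, I) = -36 (T(F, I) = 2*((6*1)*(-3)) = 2*(6*(-3)) = 2*(-18) = -36)
(a(-126) + T(A, 48)) - 25715 = ((-136 + (-126)² + 22*(-126)) - 36) - 25715 = ((-136 + 15876 - 2772) - 36) - 25715 = (12968 - 36) - 25715 = 12932 - 25715 = -12783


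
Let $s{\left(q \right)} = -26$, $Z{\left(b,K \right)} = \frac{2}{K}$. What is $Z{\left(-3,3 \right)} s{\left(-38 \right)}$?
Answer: $- \frac{52}{3} \approx -17.333$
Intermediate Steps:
$Z{\left(-3,3 \right)} s{\left(-38 \right)} = \frac{2}{3} \left(-26\right) = - \frac{52}{3}$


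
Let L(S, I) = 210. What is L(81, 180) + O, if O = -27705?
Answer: -27495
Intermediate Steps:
L(81, 180) + O = 210 - 27705 = -27495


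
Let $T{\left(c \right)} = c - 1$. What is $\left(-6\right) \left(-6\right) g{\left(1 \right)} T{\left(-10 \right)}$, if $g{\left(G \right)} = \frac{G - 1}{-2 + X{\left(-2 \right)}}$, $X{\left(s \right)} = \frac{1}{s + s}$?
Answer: $0$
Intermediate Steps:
$X{\left(s \right)} = \frac{1}{2 s}$
$T{\left(c \right)} = -1 + c$ ($T{\left(c \right)} = c - 1 = -1 + c$)
$g{\left(G \right)} = \frac{4}{9} - \frac{4 G}{9}$ ($g{\left(G \right)} = \frac{G - 1}{-2 + \frac{1}{2 \left(-2\right)}} = \frac{-1 + G}{-2 + \frac{1}{2} \left(- \frac{1}{2}\right)} = \frac{-1 + G}{-2 - \frac{1}{4}} = \frac{-1 + G}{- \frac{9}{4}} = \left(-1 + G\right) \left(- \frac{4}{9}\right) = \frac{4}{9} - \frac{4 G}{9}$)
$\left(-6\right) \left(-6\right) g{\left(1 \right)} T{\left(-10 \right)} = \left(-6\right) \left(-6\right) \left(\frac{4}{9} - \frac{4}{9}\right) \left(-1 - 10\right) = 36 \left(\frac{4}{9} - \frac{4}{9}\right) \left(-11\right) = 36 \cdot 0 \left(-11\right) = 0 \left(-11\right) = 0$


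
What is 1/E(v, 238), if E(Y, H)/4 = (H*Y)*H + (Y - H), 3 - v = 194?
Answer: -1/43277732 ≈ -2.3107e-8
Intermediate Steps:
v = -191 (v = 3 - 1*194 = 3 - 194 = -191)
E(Y, H) = -4*H + 4*Y + 4*Y*H**2 (E(Y, H) = 4*((H*Y)*H + (Y - H)) = 4*(Y*H**2 + (Y - H)) = 4*(Y - H + Y*H**2) = -4*H + 4*Y + 4*Y*H**2)
1/E(v, 238) = 1/(-4*238 + 4*(-191) + 4*(-191)*238**2) = 1/(-952 - 764 + 4*(-191)*56644) = 1/(-952 - 764 - 43276016) = 1/(-43277732) = -1/43277732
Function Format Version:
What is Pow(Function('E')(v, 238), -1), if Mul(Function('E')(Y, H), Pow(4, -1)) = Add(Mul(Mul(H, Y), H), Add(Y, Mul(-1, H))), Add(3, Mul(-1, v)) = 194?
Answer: Rational(-1, 43277732) ≈ -2.3107e-8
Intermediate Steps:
v = -191 (v = Add(3, Mul(-1, 194)) = Add(3, -194) = -191)
Function('E')(Y, H) = Add(Mul(-4, H), Mul(4, Y), Mul(4, Y, Pow(H, 2))) (Function('E')(Y, H) = Mul(4, Add(Mul(Mul(H, Y), H), Add(Y, Mul(-1, H)))) = Mul(4, Add(Mul(Y, Pow(H, 2)), Add(Y, Mul(-1, H)))) = Mul(4, Add(Y, Mul(-1, H), Mul(Y, Pow(H, 2)))) = Add(Mul(-4, H), Mul(4, Y), Mul(4, Y, Pow(H, 2))))
Pow(Function('E')(v, 238), -1) = Pow(Add(Mul(-4, 238), Mul(4, -191), Mul(4, -191, Pow(238, 2))), -1) = Pow(Add(-952, -764, Mul(4, -191, 56644)), -1) = Pow(Add(-952, -764, -43276016), -1) = Pow(-43277732, -1) = Rational(-1, 43277732)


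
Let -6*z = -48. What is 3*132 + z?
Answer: 404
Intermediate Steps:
z = 8 (z = -1/6*(-48) = 8)
3*132 + z = 3*132 + 8 = 396 + 8 = 404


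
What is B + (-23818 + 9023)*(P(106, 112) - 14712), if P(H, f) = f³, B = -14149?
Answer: -20568259869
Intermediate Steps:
B + (-23818 + 9023)*(P(106, 112) - 14712) = -14149 + (-23818 + 9023)*(112³ - 14712) = -14149 - 14795*(1404928 - 14712) = -14149 - 14795*1390216 = -14149 - 20568245720 = -20568259869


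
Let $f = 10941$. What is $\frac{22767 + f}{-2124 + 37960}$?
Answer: $\frac{8427}{8959} \approx 0.94062$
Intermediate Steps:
$\frac{22767 + f}{-2124 + 37960} = \frac{22767 + 10941}{-2124 + 37960} = \frac{33708}{35836} = 33708 \cdot \frac{1}{35836} = \frac{8427}{8959}$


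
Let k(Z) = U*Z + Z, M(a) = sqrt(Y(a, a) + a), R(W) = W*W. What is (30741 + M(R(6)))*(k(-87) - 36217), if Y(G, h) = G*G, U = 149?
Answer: -1514516847 - 295602*sqrt(37) ≈ -1.5163e+9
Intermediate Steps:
R(W) = W**2
Y(G, h) = G**2
M(a) = sqrt(a + a**2) (M(a) = sqrt(a**2 + a) = sqrt(a + a**2))
k(Z) = 150*Z (k(Z) = 149*Z + Z = 150*Z)
(30741 + M(R(6)))*(k(-87) - 36217) = (30741 + sqrt(6**2*(1 + 6**2)))*(150*(-87) - 36217) = (30741 + sqrt(36*(1 + 36)))*(-13050 - 36217) = (30741 + sqrt(36*37))*(-49267) = (30741 + sqrt(1332))*(-49267) = (30741 + 6*sqrt(37))*(-49267) = -1514516847 - 295602*sqrt(37)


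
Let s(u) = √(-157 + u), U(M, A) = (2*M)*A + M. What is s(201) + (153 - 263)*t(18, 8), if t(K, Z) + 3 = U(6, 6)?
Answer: -8250 + 2*√11 ≈ -8243.4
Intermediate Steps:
U(M, A) = M + 2*A*M (U(M, A) = 2*A*M + M = M + 2*A*M)
t(K, Z) = 75 (t(K, Z) = -3 + 6*(1 + 2*6) = -3 + 6*(1 + 12) = -3 + 6*13 = -3 + 78 = 75)
s(201) + (153 - 263)*t(18, 8) = √(-157 + 201) + (153 - 263)*75 = √44 - 110*75 = 2*√11 - 8250 = -8250 + 2*√11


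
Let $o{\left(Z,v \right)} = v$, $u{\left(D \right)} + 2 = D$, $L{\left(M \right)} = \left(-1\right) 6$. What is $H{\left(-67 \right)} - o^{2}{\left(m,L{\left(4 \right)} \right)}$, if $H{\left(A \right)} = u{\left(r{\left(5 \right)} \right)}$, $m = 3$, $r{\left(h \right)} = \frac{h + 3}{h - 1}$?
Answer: $-36$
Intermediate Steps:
$r{\left(h \right)} = \frac{3 + h}{-1 + h}$
$L{\left(M \right)} = -6$
$u{\left(D \right)} = -2 + D$
$H{\left(A \right)} = 0$ ($H{\left(A \right)} = -2 + \frac{3 + 5}{-1 + 5} = -2 + \frac{1}{4} \cdot 8 = -2 + 2 = 0$)
$H{\left(-67 \right)} - o^{2}{\left(m,L{\left(4 \right)} \right)} = 0 - \left(-6\right)^{2} = 0 - 36 = -36$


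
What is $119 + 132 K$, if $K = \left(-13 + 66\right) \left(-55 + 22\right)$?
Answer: $-230749$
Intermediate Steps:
$K = -1749$ ($K = 53 \left(-33\right) = -1749$)
$119 + 132 K = 119 + 132 \left(-1749\right) = 119 - 230868 = -230749$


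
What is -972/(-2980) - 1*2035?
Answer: -1515832/745 ≈ -2034.7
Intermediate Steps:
-972/(-2980) - 1*2035 = -972*(-1/2980) - 2035 = 243/745 - 2035 = -1515832/745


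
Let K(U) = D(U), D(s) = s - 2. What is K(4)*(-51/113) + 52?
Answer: 5774/113 ≈ 51.097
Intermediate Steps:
D(s) = -2 + s
K(U) = -2 + U
K(4)*(-51/113) + 52 = (-2 + 4)*(-51/113) + 52 = 2*(-51*1/113) + 52 = 2*(-51/113) + 52 = -102/113 + 52 = 5774/113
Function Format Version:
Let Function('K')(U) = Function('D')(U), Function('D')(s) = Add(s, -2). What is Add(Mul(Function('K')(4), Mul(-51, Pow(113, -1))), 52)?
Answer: Rational(5774, 113) ≈ 51.097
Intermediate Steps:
Function('D')(s) = Add(-2, s)
Function('K')(U) = Add(-2, U)
Add(Mul(Function('K')(4), Mul(-51, Pow(113, -1))), 52) = Add(Mul(Add(-2, 4), Mul(-51, Pow(113, -1))), 52) = Add(Mul(2, Mul(-51, Rational(1, 113))), 52) = Add(Mul(2, Rational(-51, 113)), 52) = Add(Rational(-102, 113), 52) = Rational(5774, 113)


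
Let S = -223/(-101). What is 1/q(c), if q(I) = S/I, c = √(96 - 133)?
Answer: 101*I*√37/223 ≈ 2.755*I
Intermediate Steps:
S = 223/101 (S = -223*(-1/101) = 223/101 ≈ 2.2079)
c = I*√37 (c = √(-37) = I*√37 ≈ 6.0828*I)
q(I) = 223/(101*I)
1/q(c) = 1/(223/(101*((I*√37)))) = 1/(223*(-I*√37/37)/101) = 1/(-223*I*√37/3737) = 101*I*√37/223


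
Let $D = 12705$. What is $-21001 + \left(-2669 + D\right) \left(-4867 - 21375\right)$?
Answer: $-263385713$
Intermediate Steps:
$-21001 + \left(-2669 + D\right) \left(-4867 - 21375\right) = -21001 + \left(-2669 + 12705\right) \left(-4867 - 21375\right) = -21001 + 10036 \left(-26242\right) = -21001 - 263364712 = -263385713$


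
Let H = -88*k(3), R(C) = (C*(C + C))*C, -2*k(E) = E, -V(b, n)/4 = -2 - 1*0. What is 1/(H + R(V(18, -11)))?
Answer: 1/1156 ≈ 0.00086505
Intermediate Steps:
V(b, n) = 8 (V(b, n) = -4*(-2 - 1*0) = -4*(-2 + 0) = -4*(-2) = 8)
k(E) = -E/2
R(C) = 2*C**3 (R(C) = (C*(2*C))*C = (2*C**2)*C = 2*C**3)
H = 132 (H = -(-44)*3 = -88*(-3/2) = 132)
1/(H + R(V(18, -11))) = 1/(132 + 2*8**3) = 1/(132 + 2*512) = 1/(132 + 1024) = 1/1156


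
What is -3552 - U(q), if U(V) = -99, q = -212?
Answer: -3453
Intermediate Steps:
-3552 - U(q) = -3552 - 1*(-99) = -3552 + 99 = -3453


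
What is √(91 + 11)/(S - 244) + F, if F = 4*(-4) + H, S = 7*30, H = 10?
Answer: -6 - √102/34 ≈ -6.2970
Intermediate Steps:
S = 210
F = -6 (F = 4*(-4) + 10 = -16 + 10 = -6)
√(91 + 11)/(S - 244) + F = √(91 + 11)/(210 - 244) - 6 = √102/(-34) - 6 = √102*(-1/34) - 6 = -√102/34 - 6 = -6 - √102/34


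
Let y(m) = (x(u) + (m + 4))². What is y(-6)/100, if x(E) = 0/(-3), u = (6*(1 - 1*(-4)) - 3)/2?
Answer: 1/25 ≈ 0.040000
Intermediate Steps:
u = 27/2 (u = (6*(1 + 4) - 3)*(½) = (6*5 - 3)*(½) = (30 - 3)*(½) = 27*(½) = 27/2 ≈ 13.500)
x(E) = 0 (x(E) = 0*(-⅓) = 0)
y(m) = (4 + m)² (y(m) = (0 + (m + 4))² = (0 + (4 + m))² = (4 + m)²)
y(-6)/100 = (4 - 6)²/100 = (-2)²*(1/100) = 4*(1/100) = 1/25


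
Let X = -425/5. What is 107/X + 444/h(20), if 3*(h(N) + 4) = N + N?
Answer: 27556/595 ≈ 46.313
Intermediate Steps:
h(N) = -4 + 2*N/3 (h(N) = -4 + (N + N)/3 = -4 + (2*N)/3 = -4 + 2*N/3)
X = -85 (X = -425*⅕ = -85)
107/X + 444/h(20) = 107/(-85) + 444/(-4 + (⅔)*20) = 107*(-1/85) + 444/(-4 + 40/3) = -107/85 + 444/(28/3) = -107/85 + 444*(3/28) = -107/85 + 333/7 = 27556/595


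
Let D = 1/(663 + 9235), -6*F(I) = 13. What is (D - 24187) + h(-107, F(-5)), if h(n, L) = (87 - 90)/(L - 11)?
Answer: -18912652911/781942 ≈ -24187.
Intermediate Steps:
F(I) = -13/6 (F(I) = -1/6*13 = -13/6)
D = 1/9898 ≈ 0.00010103
h(n, L) = -3/(-11 + L)
(D - 24187) + h(-107, F(-5)) = (1/9898 - 24187) - 3/(-11 - 13/6) = -239402925/9898 - 3/(-79/6) = -239402925/9898 - 3*(-6/79) = -239402925/9898 + 18/79 = -18912652911/781942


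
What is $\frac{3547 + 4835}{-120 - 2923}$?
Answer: $- \frac{8382}{3043} \approx -2.7545$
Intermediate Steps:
$\frac{3547 + 4835}{-120 - 2923} = \frac{8382}{-120 - 2923} = \frac{8382}{-3043} = 8382 \left(- \frac{1}{3043}\right) = - \frac{8382}{3043}$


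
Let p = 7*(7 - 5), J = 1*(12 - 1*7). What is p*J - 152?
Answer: -82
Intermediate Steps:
J = 5 (J = 1*(12 - 7) = 1*5 = 5)
p = 14 (p = 7*2 = 14)
p*J - 152 = 14*5 - 152 = 70 - 152 = -82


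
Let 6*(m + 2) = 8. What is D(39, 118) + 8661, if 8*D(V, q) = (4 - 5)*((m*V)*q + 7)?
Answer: 72349/8 ≈ 9043.6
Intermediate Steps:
m = -⅔ (m = -2 + (⅙)*8 = -2 + 4/3 = -⅔ ≈ -0.66667)
D(V, q) = -7/8 + V*q/12 (D(V, q) = ((4 - 5)*((-2*V/3)*q + 7))/8 = (-(-2*V*q/3 + 7))/8 = (-(7 - 2*V*q/3))/8 = (-7 + 2*V*q/3)/8 = -7/8 + V*q/12)
D(39, 118) + 8661 = (-7/8 + (1/12)*39*118) + 8661 = (-7/8 + 767/2) + 8661 = 3061/8 + 8661 = 72349/8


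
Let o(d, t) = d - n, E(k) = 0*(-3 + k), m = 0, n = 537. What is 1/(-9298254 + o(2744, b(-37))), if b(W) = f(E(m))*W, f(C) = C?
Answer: -1/9296047 ≈ -1.0757e-7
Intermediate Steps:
E(k) = 0
b(W) = 0 (b(W) = 0*W = 0)
o(d, t) = -537 + d (o(d, t) = d - 1*537 = d - 537 = -537 + d)
1/(-9298254 + o(2744, b(-37))) = 1/(-9298254 + (-537 + 2744)) = 1/(-9298254 + 2207) = 1/(-9296047) = -1/9296047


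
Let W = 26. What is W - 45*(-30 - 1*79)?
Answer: 4931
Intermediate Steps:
W - 45*(-30 - 1*79) = 26 - 45*(-30 - 1*79) = 26 - 45*(-30 - 79) = 26 - 45*(-109) = 26 + 4905 = 4931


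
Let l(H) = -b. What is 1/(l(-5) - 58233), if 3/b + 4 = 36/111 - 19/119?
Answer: -5629/327789154 ≈ -1.7173e-5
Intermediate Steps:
b = -4403/5629 (b = 3/(-4 + (36/111 - 19/119)) = 3/(-4 + (36*(1/111) - 19*1/119)) = 3/(-4 + (12/37 - 19/119)) = 3/(-4 + 725/4403) = 3/(-16887/4403) = 3*(-4403/16887) = -4403/5629 ≈ -0.78220)
l(H) = 4403/5629 (l(H) = -1*(-4403/5629) = 4403/5629)
1/(l(-5) - 58233) = 1/(4403/5629 - 58233) = 1/(-327789154/5629) = -5629/327789154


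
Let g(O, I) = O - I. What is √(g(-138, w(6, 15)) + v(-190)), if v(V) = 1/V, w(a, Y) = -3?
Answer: I*√4873690/190 ≈ 11.619*I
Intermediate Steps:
√(g(-138, w(6, 15)) + v(-190)) = √((-138 - 1*(-3)) + 1/(-190)) = √((-138 + 3) - 1/190) = √(-135 - 1/190) = √(-25651/190) = I*√4873690/190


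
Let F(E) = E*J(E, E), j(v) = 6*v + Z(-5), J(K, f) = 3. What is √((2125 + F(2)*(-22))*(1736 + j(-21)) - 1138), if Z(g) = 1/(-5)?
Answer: √80179835/5 ≈ 1790.9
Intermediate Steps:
Z(g) = -⅕
j(v) = -⅕ + 6*v (j(v) = 6*v - ⅕ = -⅕ + 6*v)
F(E) = 3*E (F(E) = E*3 = 3*E)
√((2125 + F(2)*(-22))*(1736 + j(-21)) - 1138) = √((2125 + (3*2)*(-22))*(1736 + (-⅕ + 6*(-21))) - 1138) = √((2125 + 6*(-22))*(1736 + (-⅕ - 126)) - 1138) = √((2125 - 132)*(1736 - 631/5) - 1138) = √(1993*(8049/5) - 1138) = √(16041657/5 - 1138) = √(16035967/5) = √80179835/5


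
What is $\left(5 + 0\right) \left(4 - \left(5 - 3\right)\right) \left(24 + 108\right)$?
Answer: $1320$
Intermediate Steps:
$\left(5 + 0\right) \left(4 - \left(5 - 3\right)\right) \left(24 + 108\right) = 5 \left(4 - \left(5 - 3\right)\right) 132 = 5 \left(4 - 2\right) 132 = 5 \cdot 2 \cdot 132 = 10 \cdot 132 = 1320$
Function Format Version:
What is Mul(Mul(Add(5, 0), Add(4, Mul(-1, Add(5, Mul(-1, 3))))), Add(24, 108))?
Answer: 1320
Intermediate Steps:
Mul(Mul(Add(5, 0), Add(4, Mul(-1, Add(5, Mul(-1, 3))))), Add(24, 108)) = Mul(Mul(5, Add(4, Mul(-1, Add(5, -3)))), 132) = Mul(Mul(5, Add(4, Mul(-1, 2))), 132) = Mul(Mul(5, Add(4, -2)), 132) = Mul(Mul(5, 2), 132) = Mul(10, 132) = 1320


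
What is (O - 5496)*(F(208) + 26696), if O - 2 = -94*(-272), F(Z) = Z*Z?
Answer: 1404377040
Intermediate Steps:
F(Z) = Z²
O = 25570 (O = 2 - 94*(-272) = 2 + 25568 = 25570)
(O - 5496)*(F(208) + 26696) = (25570 - 5496)*(208² + 26696) = 20074*(43264 + 26696) = 20074*69960 = 1404377040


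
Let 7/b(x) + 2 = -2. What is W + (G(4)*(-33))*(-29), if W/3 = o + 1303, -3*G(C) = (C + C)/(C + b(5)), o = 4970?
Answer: 159163/9 ≈ 17685.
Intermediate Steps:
b(x) = -7/4 (b(x) = 7/(-2 - 2) = 7/(-4) = 7*(-¼) = -7/4)
G(C) = -2*C/(3*(-7/4 + C)) (G(C) = -(C + C)/(3*(C - 7/4)) = -2*C/(3*(-7/4 + C)))
W = 18819 (W = 3*(4970 + 1303) = 3*6273 = 18819)
W + (G(4)*(-33))*(-29) = 18819 + (-8*4/(-21 + 12*4)*(-33))*(-29) = 18819 + (-8*4/(-21 + 48)*(-33))*(-29) = 18819 + (-8*4/27*(-33))*(-29) = 18819 + (-8*4*1/27*(-33))*(-29) = 18819 - 32/27*(-33)*(-29) = 18819 + (352/9)*(-29) = 18819 - 10208/9 = 159163/9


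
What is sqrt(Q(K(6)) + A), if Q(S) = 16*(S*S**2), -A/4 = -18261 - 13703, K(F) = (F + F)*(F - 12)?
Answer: 4*I*sqrt(365257) ≈ 2417.5*I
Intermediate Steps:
K(F) = 2*F*(-12 + F) (K(F) = (2*F)*(-12 + F) = 2*F*(-12 + F))
A = 127856 (A = -4*(-18261 - 13703) = -4*(-31964) = 127856)
Q(S) = 16*S**3
sqrt(Q(K(6)) + A) = sqrt(16*(2*6*(-12 + 6))**3 + 127856) = sqrt(16*(2*6*(-6))**3 + 127856) = sqrt(16*(-72)**3 + 127856) = sqrt(16*(-373248) + 127856) = sqrt(-5971968 + 127856) = sqrt(-5844112) = 4*I*sqrt(365257)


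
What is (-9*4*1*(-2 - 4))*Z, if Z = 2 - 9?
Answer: -1512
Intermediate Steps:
Z = -7
(-9*4*1*(-2 - 4))*Z = -9*4*1*(-2 - 4)*(-7) = -36*(-6)*(-7) = -9*(-24)*(-7) = 216*(-7) = -1512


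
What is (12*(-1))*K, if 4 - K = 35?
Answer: 372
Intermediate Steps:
K = -31 (K = 4 - 1*35 = 4 - 35 = -31)
(12*(-1))*K = (12*(-1))*(-31) = -12*(-31) = 372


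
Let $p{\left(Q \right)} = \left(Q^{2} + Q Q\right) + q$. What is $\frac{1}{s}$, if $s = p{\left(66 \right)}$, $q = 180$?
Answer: $\frac{1}{8892} \approx 0.00011246$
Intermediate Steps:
$p{\left(Q \right)} = 180 + 2 Q^{2}$ ($p{\left(Q \right)} = \left(Q^{2} + Q Q\right) + 180 = \left(Q^{2} + Q^{2}\right) + 180 = 2 Q^{2} + 180 = 180 + 2 Q^{2}$)
$s = 8892$ ($s = 180 + 2 \cdot 66^{2} = 180 + 2 \cdot 4356 = 180 + 8712 = 8892$)
$\frac{1}{s} = \frac{1}{8892}$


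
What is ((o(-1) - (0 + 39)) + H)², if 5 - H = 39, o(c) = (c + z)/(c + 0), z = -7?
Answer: 4225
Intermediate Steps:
o(c) = (-7 + c)/c (o(c) = (c - 7)/(c + 0) = (-7 + c)/c)
H = -34 (H = 5 - 1*39 = 5 - 39 = -34)
((o(-1) - (0 + 39)) + H)² = (((-7 - 1)/(-1) - (0 + 39)) - 34)² = ((-1*(-8) - 1*39) - 34)² = ((8 - 39) - 34)² = (-31 - 34)² = (-65)² = 4225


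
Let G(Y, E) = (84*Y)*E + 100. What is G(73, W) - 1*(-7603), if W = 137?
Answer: 847787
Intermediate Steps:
G(Y, E) = 100 + 84*E*Y (G(Y, E) = 84*E*Y + 100 = 100 + 84*E*Y)
G(73, W) - 1*(-7603) = (100 + 84*137*73) - 1*(-7603) = (100 + 840084) + 7603 = 840184 + 7603 = 847787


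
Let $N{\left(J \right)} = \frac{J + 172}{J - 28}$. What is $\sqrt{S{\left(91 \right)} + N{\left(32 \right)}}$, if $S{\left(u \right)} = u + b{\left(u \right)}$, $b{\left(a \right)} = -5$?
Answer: $\sqrt{137} \approx 11.705$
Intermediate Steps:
$N{\left(J \right)} = \frac{172 + J}{-28 + J}$
$S{\left(u \right)} = -5 + u$ ($S{\left(u \right)} = u - 5 = -5 + u$)
$\sqrt{S{\left(91 \right)} + N{\left(32 \right)}} = \sqrt{\left(-5 + 91\right) + \frac{172 + 32}{-28 + 32}} = \sqrt{86 + \frac{1}{4} \cdot 204} = \sqrt{86 + 51} = \sqrt{137}$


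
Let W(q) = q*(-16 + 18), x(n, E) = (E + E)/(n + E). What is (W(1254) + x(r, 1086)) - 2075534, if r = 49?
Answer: -2352882338/1135 ≈ -2.0730e+6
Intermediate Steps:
x(n, E) = 2*E/(E + n) (x(n, E) = (2*E)/(E + n) = 2*E/(E + n))
W(q) = 2*q (W(q) = q*2 = 2*q)
(W(1254) + x(r, 1086)) - 2075534 = (2*1254 + 2*1086/(1086 + 49)) - 2075534 = (2508 + 2*1086/1135) - 2075534 = (2508 + 2*1086*(1/1135)) - 2075534 = (2508 + 2172/1135) - 2075534 = 2848752/1135 - 2075534 = -2352882338/1135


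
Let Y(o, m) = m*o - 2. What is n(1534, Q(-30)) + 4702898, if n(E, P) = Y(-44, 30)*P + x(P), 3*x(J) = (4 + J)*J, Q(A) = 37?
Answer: 13963469/3 ≈ 4.6545e+6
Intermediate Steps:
Y(o, m) = -2 + m*o
x(J) = J*(4 + J)/3 (x(J) = ((4 + J)*J)/3 = (J*(4 + J))/3 = J*(4 + J)/3)
n(E, P) = -1322*P + P*(4 + P)/3 (n(E, P) = (-2 + 30*(-44))*P + P*(4 + P)/3 = (-2 - 1320)*P + P*(4 + P)/3 = -1322*P + P*(4 + P)/3)
n(1534, Q(-30)) + 4702898 = (⅓)*37*(-3962 + 37) + 4702898 = (⅓)*37*(-3925) + 4702898 = -145225/3 + 4702898 = 13963469/3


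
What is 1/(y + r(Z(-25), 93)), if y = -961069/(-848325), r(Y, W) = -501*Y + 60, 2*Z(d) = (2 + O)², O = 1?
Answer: -1696650/3721376287 ≈ -0.00045592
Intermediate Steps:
Z(d) = 9/2 (Z(d) = (2 + 1)²/2 = (½)*3² = (½)*9 = 9/2)
r(Y, W) = 60 - 501*Y
y = 961069/848325 (y = -961069*(-1/848325) = 961069/848325 ≈ 1.1329)
1/(y + r(Z(-25), 93)) = 1/(961069/848325 + (60 - 501*9/2)) = 1/(961069/848325 + (60 - 4509/2)) = 1/(961069/848325 - 4389/2) = 1/(-3721376287/1696650) = -1696650/3721376287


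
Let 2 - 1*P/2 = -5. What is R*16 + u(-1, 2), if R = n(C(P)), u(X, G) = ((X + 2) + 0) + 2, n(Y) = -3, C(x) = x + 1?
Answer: -45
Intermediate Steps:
P = 14 (P = 4 - 2*(-5) = 4 + 10 = 14)
C(x) = 1 + x
u(X, G) = 4 + X (u(X, G) = ((2 + X) + 0) + 2 = (2 + X) + 2 = 4 + X)
R = -3
R*16 + u(-1, 2) = -3*16 + (4 - 1) = -48 + 3 = -45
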